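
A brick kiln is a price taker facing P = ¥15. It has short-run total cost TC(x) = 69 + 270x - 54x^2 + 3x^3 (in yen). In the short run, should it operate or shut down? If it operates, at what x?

Strip out fixed cost: VC = 270x - 54x^2 + 3x^3. Then AVC = 270 - 54x + 3x^2 and MC = 270 - 108x + 9x^2.
The AVC parabola has its vertex at x = 54/6 = 9, where AVC = 270 - 54·9 + 3·9^2 = ¥27.
With P < min AVC (¥15 < ¥27), every unit sold adds to the loss.
The firm minimizes its loss by shutting down and losing only its fixed cost of ¥69.

Shut down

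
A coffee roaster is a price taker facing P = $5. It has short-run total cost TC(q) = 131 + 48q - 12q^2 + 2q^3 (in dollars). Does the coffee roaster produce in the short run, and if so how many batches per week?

Shut down

From TC, MC = TC'(q) = 48 - 24q + 6q^2 and AVC = VC/q = 48 - 12q + 2q^2.
AVC hits its minimum where MC = AVC, at q = 3, giving min AVC = 48 - 12·3 + 2·3^2 = $30.
Since P = $5 < min AVC = $30, price fails to cover variable cost at any output.
The firm minimizes its loss by shutting down and losing only its fixed cost of $131.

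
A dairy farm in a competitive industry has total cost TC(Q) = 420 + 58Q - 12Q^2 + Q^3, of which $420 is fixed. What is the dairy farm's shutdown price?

$22 per unit

The shutdown price is the minimum of AVC. VC = 58Q - 12Q^2 + Q^3, so AVC = 58 - 12Q + Q^2.
At the minimum of AVC, MC = AVC. MC = 58 - 24Q + 3Q^2; setting MC = AVC gives 2Q^2 - 12Q = 0, so Q = 6. min AVC = 22.
So the shutdown price is $22.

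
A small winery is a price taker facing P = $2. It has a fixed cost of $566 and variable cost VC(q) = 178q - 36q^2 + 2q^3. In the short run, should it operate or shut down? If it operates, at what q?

Shut down

Strip out fixed cost: VC = 178q - 36q^2 + 2q^3. Then AVC = 178 - 36q + 2q^2 and MC = 178 - 72q + 6q^2.
The AVC parabola has its vertex at q = 36/4 = 9, where AVC = 178 - 36·9 + 2·9^2 = $16.
With P < min AVC ($2 < $16), every unit sold adds to the loss.
Shutting down limits the loss to fixed cost, $566.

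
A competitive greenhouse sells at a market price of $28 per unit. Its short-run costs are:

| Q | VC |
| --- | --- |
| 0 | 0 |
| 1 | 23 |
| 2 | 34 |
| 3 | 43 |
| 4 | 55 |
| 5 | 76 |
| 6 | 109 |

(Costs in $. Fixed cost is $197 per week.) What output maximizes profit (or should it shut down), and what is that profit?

Profit at each row (π = 28Q − TC): Q=0: -197; Q=1: -192; Q=2: -175; Q=3: -156; Q=4: -140; Q=5: -133; Q=6: -138.
Profit is maximized at Q = 5. AVC there is 76/5 = $15.20 ≤ P, so producing beats shutting down (which would give -$197).

Q = 5; profit = -$133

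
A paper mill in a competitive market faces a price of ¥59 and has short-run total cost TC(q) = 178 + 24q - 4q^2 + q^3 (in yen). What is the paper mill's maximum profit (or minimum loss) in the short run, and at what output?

Profit = -¥28 at q = 5

AVC = 24 - 4q + q^2; min AVC = ¥20 at q = 2. Since P = ¥59 ≥ min AVC, the firm produces.
MC = 24 - 8q + 3q^2. Setting P = MC and taking the root on the rising branch gives q* = 5.
TR = 59·5 = 295. TC = 178 + 145 = 323. Profit = 295 − 323 = -¥28.
By producing, the firm covers all variable cost plus ¥150 of fixed cost; shutting down would lose the full ¥178.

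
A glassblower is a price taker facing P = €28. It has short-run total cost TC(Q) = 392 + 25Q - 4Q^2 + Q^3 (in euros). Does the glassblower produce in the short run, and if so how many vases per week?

From TC, MC = TC'(Q) = 25 - 8Q + 3Q^2 and AVC = VC/Q = 25 - 4Q + Q^2.
AVC is minimized where dAVC/dQ = -4 + 2Q = 0, at Q = 2; min AVC = 25 - 4·2 + 2^2 = €21.
Because €28 ≥ €21, revenue can cover variable cost; the firm operates.
Set P = MC: 28 = 25 - 8Q + 3Q^2 → -3 - 8Q + 3Q^2 = 0. The roots are Q = -1/3 and Q = 3; the profit-maximizing output is on the rising part of MC, so Q* = 3.
Check: AVC at Q = 3 is €22 ≤ P, so revenue covers variable cost.
Profit = P·Q − TC = 28·3 − 458 = -€374, a loss, but smaller than the €392 fixed cost the firm would lose by shutting down.

Produce at Q = 3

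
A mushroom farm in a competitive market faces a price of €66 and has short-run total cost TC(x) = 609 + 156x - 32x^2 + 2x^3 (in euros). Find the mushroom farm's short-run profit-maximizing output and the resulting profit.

AVC = 156 - 32x + 2x^2; min AVC = €28 at x = 8. Since P = €66 ≥ min AVC, the firm produces.
MC = 156 - 64x + 6x^2. Setting P = MC and taking the root on the rising branch gives x* = 9.
TR = 66·9 = 594. TC = 609 + 270 = 879. Profit = 594 − 879 = -€285.
Shutting down would mean losing the fixed cost of €609, so operating at a loss of €285 is better by €324.

Profit = -€285 at x = 9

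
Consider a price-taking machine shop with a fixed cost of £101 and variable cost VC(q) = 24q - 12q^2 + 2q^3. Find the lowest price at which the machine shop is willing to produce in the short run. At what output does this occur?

£6 per unit, at q = 3

The firm shuts down when price falls below the minimum of average variable cost. AVC = VC/q = 24 - 12q + 2q^2.
dAVC/dq = -12 + 4q = 0 gives q = 3. min AVC = 24 - 12·3 + 2·3^2 = 6.
For P < £6 the firm produces nothing.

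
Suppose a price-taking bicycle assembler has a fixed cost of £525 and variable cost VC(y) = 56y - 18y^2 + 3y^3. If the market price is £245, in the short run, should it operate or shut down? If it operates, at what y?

Produce at y = 7

Strip out fixed cost: VC = 56y - 18y^2 + 3y^3. Then AVC = 56 - 18y + 3y^2 and MC = 56 - 36y + 9y^2.
AVC hits its minimum where MC = AVC, at y = 3, giving min AVC = 56 - 18·3 + 3·3^2 = £29.
Because £245 ≥ £29, revenue can cover variable cost; the firm operates.
Solving P = MC: -189 - 36y + 9y^2 = 0 ⇒ y = -3 or 7. On the upward-sloping branch, y* = 7.
Check: AVC at y = 7 is £77 ≤ P, so revenue covers variable cost.
Profit = P·y − TC = 245·7 − 1064 = £651.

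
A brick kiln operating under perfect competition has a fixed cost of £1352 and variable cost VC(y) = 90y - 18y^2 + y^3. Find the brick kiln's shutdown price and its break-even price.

Shutdown price = £9; break-even price = £129

Shutdown price = min AVC. AVC = 90 - 18y + y^2, with vertex at y = 9 and minimum £9.
ATC = 1352/y + 90 - 18y + y^2. Setting dATC/dy = −1352/y^2 − 18 + 2y = 0 gives y = 13 (since 2·13^3 − 18·13^2 = 1352).
min ATC = 1352/13 + 90 − 18·13 + 13^2 = £129. That is the break-even price.
For £9 ≤ P < £129 the firm produces at a loss; below £9 it shuts down.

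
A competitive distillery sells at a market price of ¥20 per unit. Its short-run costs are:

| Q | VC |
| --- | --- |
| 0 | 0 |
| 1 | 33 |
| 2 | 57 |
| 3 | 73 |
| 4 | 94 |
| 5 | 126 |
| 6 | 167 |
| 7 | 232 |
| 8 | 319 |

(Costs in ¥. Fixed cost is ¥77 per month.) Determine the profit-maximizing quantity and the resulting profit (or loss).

Tabulate TR − TC: Q=0: -77; Q=1: -90; Q=2: -94; Q=3: -90; Q=4: -91; Q=5: -103; Q=6: -124; Q=7: -169; Q=8: -236.
Profit is highest at Q = 0. Equivalently, the lowest AVC in the table is 94/4 ≈ ¥23.50 at Q = 4, and P = ¥20 falls below it — price never covers variable cost, so the firm shuts down and loses only its fixed cost.

Q = 0 (shut down); profit = -¥77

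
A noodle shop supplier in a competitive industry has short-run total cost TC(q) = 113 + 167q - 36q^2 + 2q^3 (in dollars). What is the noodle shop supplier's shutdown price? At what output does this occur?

$5 per unit, at q = 9

The shutdown price is the minimum of AVC. VC = 167q - 36q^2 + 2q^3, so AVC = 167 - 36q + 2q^2.
At the minimum of AVC, MC = AVC. MC = 167 - 72q + 6q^2; setting MC = AVC gives 4q^2 - 36q = 0, so q = 9. min AVC = 5.
For P < $5 the firm produces nothing.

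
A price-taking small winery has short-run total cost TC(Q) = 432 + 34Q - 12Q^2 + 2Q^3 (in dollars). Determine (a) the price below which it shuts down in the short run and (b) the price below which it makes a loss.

Shutdown price = $16; break-even price = $106

AVC = 34 - 12Q + 2Q^2; minimized at Q = 3, giving min AVC = $16. That is the shutdown price.
ATC = 432/Q + 34 - 12Q + 2Q^2. Setting dATC/dQ = −432/Q^2 − 12 + 4Q = 0 gives Q = 6 (since 4·6^3 − 12·6^2 = 432).
min ATC = 432/6 + 34 − 12·6 + 2·6^2 = $106. That is the break-even price.
Between these two prices the firm operates at a loss; above $106 it earns a profit.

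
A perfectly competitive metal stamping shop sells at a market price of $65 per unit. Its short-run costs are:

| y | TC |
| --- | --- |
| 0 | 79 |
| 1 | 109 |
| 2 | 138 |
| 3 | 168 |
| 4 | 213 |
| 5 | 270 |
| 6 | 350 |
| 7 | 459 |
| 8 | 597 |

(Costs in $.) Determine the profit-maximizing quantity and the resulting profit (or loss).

Compute π = P·y − TC at each output: y=0: -79; y=1: -44; y=2: -8; y=3: 27; y=4: 47; y=5: 55; y=6: 40; y=7: -4; y=8: -77.
Profit is maximized at y = 5. AVC there is 191/5 = $38.20 ≤ P, so producing beats shutting down (which would give -$79).

y = 5; profit = $55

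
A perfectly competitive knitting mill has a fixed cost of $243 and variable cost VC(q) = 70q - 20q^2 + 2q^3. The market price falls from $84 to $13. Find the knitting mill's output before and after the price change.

AVC = 70 - 20q + 2q^2, minimized at q = 5 where min AVC = $20. MC = 70 - 40q + 6q^2.
With P = $84 above the shutdown price, P = MC gives q = 7.
At P = $13 < min AVC = $20, price no longer covers variable cost at any output, so the firm shuts down: q = 0.

Output falls from 7 to 0 (the firm shuts down)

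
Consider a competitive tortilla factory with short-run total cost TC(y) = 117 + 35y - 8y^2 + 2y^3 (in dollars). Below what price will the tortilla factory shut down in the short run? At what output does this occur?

$27 per unit, at y = 2

Short-run supply begins at min AVC. From VC = 35y - 8y^2 + 2y^3, AVC = 35 - 8y + 2y^2.
dAVC/dy = -8 + 4y = 0 gives y = 2. min AVC = 35 - 8·2 + 2·2^2 = 27.
For P < $27 the firm produces nothing.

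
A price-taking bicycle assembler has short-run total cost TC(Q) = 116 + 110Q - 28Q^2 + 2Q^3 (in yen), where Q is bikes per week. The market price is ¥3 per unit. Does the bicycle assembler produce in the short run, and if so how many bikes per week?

Shut down

From TC, MC = TC'(Q) = 110 - 56Q + 6Q^2 and AVC = VC/Q = 110 - 28Q + 2Q^2.
AVC hits its minimum where MC = AVC, at Q = 7, giving min AVC = 110 - 28·7 + 2·7^2 = ¥12.
With P < min AVC (¥3 < ¥12), every unit sold adds to the loss.
Shutting down limits the loss to fixed cost, ¥116.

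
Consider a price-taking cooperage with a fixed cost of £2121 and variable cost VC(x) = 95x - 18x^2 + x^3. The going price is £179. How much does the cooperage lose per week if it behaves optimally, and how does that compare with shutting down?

Profit = -£161 at x = 14

AVC = 95 - 18x + x^2; min AVC = £14 at x = 9. Since P = £179 ≥ min AVC, the firm produces.
MC = 95 - 36x + 3x^2. Setting P = MC and taking the root on the rising branch gives x* = 14.
TR = 179·14 = 2506. TC = 2121 + 546 = 2667. Profit = 2506 − 2667 = -£161.
By producing, the firm covers all variable cost plus £1960 of fixed cost; shutting down would lose the full £2121.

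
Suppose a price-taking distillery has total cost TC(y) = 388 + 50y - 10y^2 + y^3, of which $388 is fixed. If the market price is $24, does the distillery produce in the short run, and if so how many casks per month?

Variable cost is VC = 50y - 10y^2 + y^3, so AVC = VC/y = 50 - 10y + y^2 and MC = dTC/dy = 50 - 20y + 3y^2.
The AVC parabola has its vertex at y = 10/2 = 5, where AVC = 50 - 10·5 + 5^2 = $25.
P = $24 lies below min AVC = $25; no output level covers variable cost.
Best response: produce nothing and absorb the $388 fixed cost.

Shut down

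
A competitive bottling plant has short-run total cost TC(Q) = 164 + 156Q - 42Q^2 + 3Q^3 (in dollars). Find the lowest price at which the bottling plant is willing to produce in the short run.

$9 per unit

Short-run supply begins at min AVC. From VC = 156Q - 42Q^2 + 3Q^3, AVC = 156 - 42Q + 3Q^2.
At the minimum of AVC, MC = AVC. MC = 156 - 84Q + 9Q^2; setting MC = AVC gives 6Q^2 - 42Q = 0, so Q = 7. min AVC = 9.
For P < $9 the firm produces nothing.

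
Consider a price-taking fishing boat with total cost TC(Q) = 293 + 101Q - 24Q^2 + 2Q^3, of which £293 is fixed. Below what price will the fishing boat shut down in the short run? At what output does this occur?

The shutdown price is the minimum of AVC. VC = 101Q - 24Q^2 + 2Q^3, so AVC = 101 - 24Q + 2Q^2.
dAVC/dQ = -24 + 4Q = 0 gives Q = 6. min AVC = 101 - 24·6 + 2·6^2 = 29.
So the shutdown price is £29.

£29 per unit, at Q = 6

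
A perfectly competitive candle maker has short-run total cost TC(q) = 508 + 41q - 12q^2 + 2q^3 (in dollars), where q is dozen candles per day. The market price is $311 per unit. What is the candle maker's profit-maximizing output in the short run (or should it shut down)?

Variable cost is VC = 41q - 12q^2 + 2q^3, so AVC = VC/q = 41 - 12q + 2q^2 and MC = dTC/dq = 41 - 24q + 6q^2.
AVC is minimized where dAVC/dq = -12 + 4q = 0, at q = 3; min AVC = 41 - 12·3 + 2·3^2 = $23.
Because $311 ≥ $23, revenue can cover variable cost; the firm operates.
P = MC gives -270 - 24q + 6q^2 = 0, with roots -5 and 9. Take the larger (rising MC): q* = 9.
Check: AVC at q = 9 is $95 ≤ P, so revenue covers variable cost.
Profit = P·q − TC = 311·9 − 1363 = $1436.

Produce at q = 9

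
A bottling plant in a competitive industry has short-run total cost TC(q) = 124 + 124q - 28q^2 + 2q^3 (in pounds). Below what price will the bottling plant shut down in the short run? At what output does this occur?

£26 per unit, at q = 7

Short-run supply begins at min AVC. From VC = 124q - 28q^2 + 2q^3, AVC = 124 - 28q + 2q^2.
At the minimum of AVC, MC = AVC. MC = 124 - 56q + 6q^2; setting MC = AVC gives 4q^2 - 28q = 0, so q = 7. min AVC = 26.
So the shutdown price is £26.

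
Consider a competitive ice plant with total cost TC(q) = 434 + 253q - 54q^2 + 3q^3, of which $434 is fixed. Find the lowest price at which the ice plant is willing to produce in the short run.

$10 per unit

The firm shuts down when price falls below the minimum of average variable cost. AVC = VC/q = 253 - 54q + 3q^2.
At the minimum of AVC, MC = AVC. MC = 253 - 108q + 9q^2; setting MC = AVC gives 6q^2 - 54q = 0, so q = 9. min AVC = 10.
So the shutdown price is $10.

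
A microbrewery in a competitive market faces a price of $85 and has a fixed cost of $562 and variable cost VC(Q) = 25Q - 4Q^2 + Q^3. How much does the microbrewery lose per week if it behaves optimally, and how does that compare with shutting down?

Profit = -$274 at Q = 6

AVC = 25 - 4Q + Q^2 has its minimum $21 at Q = 2; price $85 clears that bar, so the firm operates.
With MC = 25 - 8Q + 3Q^2, P = MC on the upward-sloping part at Q* = 6.
TR = 85·6 = 510. TC = 562 + 222 = 784. Profit = 510 − 784 = -$274.
Shutting down would mean losing the fixed cost of $562, so operating at a loss of $274 is better by $288.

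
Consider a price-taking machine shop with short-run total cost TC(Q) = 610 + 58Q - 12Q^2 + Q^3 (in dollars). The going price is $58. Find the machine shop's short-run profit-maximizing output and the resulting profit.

AVC = 58 - 12Q + Q^2 has its minimum $22 at Q = 6; price $58 clears that bar, so the firm operates.
With MC = 58 - 24Q + 3Q^2, P = MC on the upward-sloping part at Q* = 8.
TR = 58·8 = 464. TC = 610 + 208 = 818. Profit = 464 − 818 = -$354.
Shutting down would mean losing the fixed cost of $610, so operating at a loss of $354 is better by $256.

Profit = -$354 at Q = 8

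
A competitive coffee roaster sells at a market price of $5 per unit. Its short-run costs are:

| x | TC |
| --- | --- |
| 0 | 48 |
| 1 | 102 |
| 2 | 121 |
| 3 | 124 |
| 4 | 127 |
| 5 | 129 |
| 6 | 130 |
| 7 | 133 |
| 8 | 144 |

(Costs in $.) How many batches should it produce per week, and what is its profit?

x = 0 (shut down); profit = -$48

Compute π = P·x − TC at each output: x=0: -48; x=1: -97; x=2: -111; x=3: -109; x=4: -107; x=5: -104; x=6: -100; x=7: -98; x=8: -104.
Profit is highest at x = 0. Equivalently, the lowest AVC in the table is 96/8 ≈ $12 at x = 8, and P = $5 falls below it — price never covers variable cost, so the firm shuts down and loses only its fixed cost.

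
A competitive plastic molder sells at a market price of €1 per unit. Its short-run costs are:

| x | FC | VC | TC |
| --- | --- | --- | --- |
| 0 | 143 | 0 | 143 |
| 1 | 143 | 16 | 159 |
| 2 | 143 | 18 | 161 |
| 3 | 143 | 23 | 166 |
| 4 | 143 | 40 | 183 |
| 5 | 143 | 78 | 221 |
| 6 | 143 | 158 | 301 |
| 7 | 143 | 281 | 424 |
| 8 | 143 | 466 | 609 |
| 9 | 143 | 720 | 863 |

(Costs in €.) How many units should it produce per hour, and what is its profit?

x = 0 (shut down); profit = -€143

Compute π = P·x − TC at each output: x=0: -143; x=1: -158; x=2: -159; x=3: -163; x=4: -179; x=5: -216; x=6: -295; x=7: -417; x=8: -601; x=9: -854.
Profit is highest at x = 0. Equivalently, the lowest AVC in the table is 23/3 ≈ €7.67 at x = 3, and P = €1 falls below it — price never covers variable cost, so the firm shuts down and loses only its fixed cost.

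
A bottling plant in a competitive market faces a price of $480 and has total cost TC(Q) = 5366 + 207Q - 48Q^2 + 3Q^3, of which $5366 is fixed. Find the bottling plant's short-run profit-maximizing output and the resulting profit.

AVC = 207 - 48Q + 3Q^2; min AVC = $15 at Q = 8. Since P = $480 ≥ min AVC, the firm produces.
With MC = 207 - 96Q + 9Q^2, P = MC on the upward-sloping part at Q* = 13.
TR = 480·13 = 6240. TC = 5366 + 1170 = 6536. Profit = 6240 − 6536 = -$296.
That loss of $296 beats the $5366 the firm would lose by shutting down; producing recovers $5070 of fixed cost.

Profit = -$296 at Q = 13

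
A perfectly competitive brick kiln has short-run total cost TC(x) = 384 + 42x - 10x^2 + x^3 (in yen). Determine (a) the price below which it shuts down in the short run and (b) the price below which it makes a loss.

AVC = 42 - 10x + x^2; minimized at x = 5, giving min AVC = ¥17. That is the shutdown price.
ATC = 384/x + 42 - 10x + x^2. Setting dATC/dx = −384/x^2 − 10 + 2x = 0 gives x = 8 (since 2·8^3 − 10·8^2 = 384).
min ATC = 384/8 + 42 − 10·8 + 8^2 = ¥74. That is the break-even price.
Between these two prices the firm operates at a loss; above ¥74 it earns a profit.

Shutdown price = ¥17; break-even price = ¥74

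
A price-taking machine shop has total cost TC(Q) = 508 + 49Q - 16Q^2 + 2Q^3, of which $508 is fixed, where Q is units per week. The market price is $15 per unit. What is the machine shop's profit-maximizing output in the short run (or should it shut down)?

Shut down

From TC, MC = TC'(Q) = 49 - 32Q + 6Q^2 and AVC = VC/Q = 49 - 16Q + 2Q^2.
AVC hits its minimum where MC = AVC, at Q = 4, giving min AVC = 49 - 16·4 + 2·4^2 = $17.
P = $15 lies below min AVC = $17; no output level covers variable cost.
Best response: produce nothing and absorb the $508 fixed cost.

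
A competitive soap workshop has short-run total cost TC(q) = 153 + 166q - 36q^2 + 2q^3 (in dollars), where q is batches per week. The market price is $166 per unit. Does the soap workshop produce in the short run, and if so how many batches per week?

Produce at q = 12

Variable cost is VC = 166q - 36q^2 + 2q^3, so AVC = VC/q = 166 - 36q + 2q^2 and MC = dTC/dq = 166 - 72q + 6q^2.
The AVC parabola has its vertex at q = 36/4 = 9, where AVC = 166 - 36·9 + 2·9^2 = $4.
Because $166 ≥ $4, revenue can cover variable cost; the firm operates.
P = MC gives -72q + 6q^2 = 0, with roots 0 and 12. Take the larger (rising MC): q* = 12.
Check: AVC at q = 12 is $22 ≤ P, so revenue covers variable cost.
Profit = P·q − TC = 166·12 − 417 = $1575.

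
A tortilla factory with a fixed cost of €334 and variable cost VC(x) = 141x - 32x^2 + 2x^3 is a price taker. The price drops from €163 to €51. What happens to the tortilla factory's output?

MC = 141 - 64x + 6x^2; the shutdown threshold is min AVC = €13 (at x = 8).
With P = €163 above the shutdown price, P = MC gives x = 11.
At P = €51 ≥ min AVC, set P = MC: x = 9. The firm stays open but cuts output.

Output falls from 11 to 9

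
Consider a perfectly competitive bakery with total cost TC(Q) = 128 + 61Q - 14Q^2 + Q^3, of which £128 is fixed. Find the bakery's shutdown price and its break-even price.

Shutdown price = £12; break-even price = £29

AVC = 61 - 14Q + Q^2; minimized at Q = 7, giving min AVC = £12. That is the shutdown price.
ATC = 128/Q + 61 - 14Q + Q^2. Setting dATC/dQ = −128/Q^2 − 14 + 2Q = 0 gives Q = 8 (since 2·8^3 − 14·8^2 = 128).
min ATC = 128/8 + 61 − 14·8 + 8^2 = £29. That is the break-even price.
For £12 ≤ P < £29 the firm produces at a loss; below £12 it shuts down.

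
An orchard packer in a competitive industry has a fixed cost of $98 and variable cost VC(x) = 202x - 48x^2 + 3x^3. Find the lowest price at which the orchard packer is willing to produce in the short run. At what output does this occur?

The shutdown price is the minimum of AVC. VC = 202x - 48x^2 + 3x^3, so AVC = 202 - 48x + 3x^2.
At the minimum of AVC, MC = AVC. MC = 202 - 96x + 9x^2; setting MC = AVC gives 6x^2 - 48x = 0, so x = 8. min AVC = 10.
So the shutdown price is $10.

$10 per unit, at x = 8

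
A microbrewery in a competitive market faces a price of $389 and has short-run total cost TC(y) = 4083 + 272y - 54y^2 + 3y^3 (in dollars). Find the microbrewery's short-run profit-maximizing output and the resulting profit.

Profit = -$27 at y = 13

AVC = 272 - 54y + 3y^2; min AVC = $29 at y = 9. Since P = $389 ≥ min AVC, the firm produces.
MC = 272 - 108y + 9y^2. Setting P = MC and taking the root on the rising branch gives y* = 13.
TR = 389·13 = 5057. TC = 4083 + 1001 = 5084. Profit = 5057 − 5084 = -$27.
Shutting down would mean losing the fixed cost of $4083, so operating at a loss of $27 is better by $4056.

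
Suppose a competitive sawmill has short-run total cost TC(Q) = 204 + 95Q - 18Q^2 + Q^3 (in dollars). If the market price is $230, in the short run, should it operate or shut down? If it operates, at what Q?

Strip out fixed cost: VC = 95Q - 18Q^2 + Q^3. Then AVC = 95 - 18Q + Q^2 and MC = 95 - 36Q + 3Q^2.
AVC hits its minimum where MC = AVC, at Q = 9, giving min AVC = 95 - 18·9 + 9^2 = $14.
Because $230 ≥ $14, revenue can cover variable cost; the firm operates.
Solving P = MC: -135 - 36Q + 3Q^2 = 0 ⇒ Q = -3 or 15. On the upward-sloping branch, Q* = 15.
Check: AVC at Q = 15 is $50 ≤ P, so revenue covers variable cost.
Profit = P·Q − TC = 230·15 − 954 = $2496.

Produce at Q = 15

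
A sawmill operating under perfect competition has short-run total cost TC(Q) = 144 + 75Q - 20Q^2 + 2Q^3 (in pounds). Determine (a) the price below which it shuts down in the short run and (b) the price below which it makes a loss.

AVC = 75 - 20Q + 2Q^2; minimized at Q = 5, giving min AVC = £25. That is the shutdown price.
ATC = 144/Q + 75 - 20Q + 2Q^2. Setting dATC/dQ = −144/Q^2 − 20 + 4Q = 0 gives Q = 6 (since 4·6^3 − 20·6^2 = 144).
min ATC = 144/6 + 75 − 20·6 + 2·6^2 = £51. That is the break-even price.
For £25 ≤ P < £51 the firm produces at a loss; below £25 it shuts down.

Shutdown price = £25; break-even price = £51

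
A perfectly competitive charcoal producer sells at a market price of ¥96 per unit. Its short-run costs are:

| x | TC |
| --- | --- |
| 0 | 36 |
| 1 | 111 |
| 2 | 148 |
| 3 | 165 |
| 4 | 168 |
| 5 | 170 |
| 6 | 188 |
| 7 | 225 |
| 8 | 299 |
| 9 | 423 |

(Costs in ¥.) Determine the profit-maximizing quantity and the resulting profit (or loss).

x = 8; profit = ¥469

Tabulate TR − TC: x=0: -36; x=1: -15; x=2: 44; x=3: 123; x=4: 216; x=5: 310; x=6: 388; x=7: 447; x=8: 469; x=9: 441.
Profit is maximized at x = 8. AVC there is 263/8 = ¥32.88 ≤ P, so producing beats shutting down (which would give -¥36).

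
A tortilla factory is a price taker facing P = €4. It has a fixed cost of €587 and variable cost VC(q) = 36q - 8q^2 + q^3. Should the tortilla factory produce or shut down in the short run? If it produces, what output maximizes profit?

Variable cost is VC = 36q - 8q^2 + q^3, so AVC = VC/q = 36 - 8q + q^2 and MC = dTC/dq = 36 - 16q + 3q^2.
AVC hits its minimum where MC = AVC, at q = 4, giving min AVC = 36 - 8·4 + 4^2 = €20.
Since P = €4 < min AVC = €20, price fails to cover variable cost at any output.
The firm minimizes its loss by shutting down and losing only its fixed cost of €587.

Shut down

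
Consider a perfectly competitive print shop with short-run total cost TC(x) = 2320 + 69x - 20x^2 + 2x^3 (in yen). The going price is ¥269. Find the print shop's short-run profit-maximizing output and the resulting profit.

Profit = -¥320 at x = 10

AVC = 69 - 20x + 2x^2; min AVC = ¥19 at x = 5. Since P = ¥269 ≥ min AVC, the firm produces.
MC = 69 - 40x + 6x^2. Setting P = MC and taking the root on the rising branch gives x* = 10.
TR = 269·10 = 2690. TC = 2320 + 690 = 3010. Profit = 2690 − 3010 = -¥320.
Shutting down would mean losing the fixed cost of ¥2320, so operating at a loss of ¥320 is better by ¥2000.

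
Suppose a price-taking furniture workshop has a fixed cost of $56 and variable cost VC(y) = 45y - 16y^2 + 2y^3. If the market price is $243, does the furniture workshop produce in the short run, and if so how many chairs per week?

Produce at y = 9

From TC, MC = TC'(y) = 45 - 32y + 6y^2 and AVC = VC/y = 45 - 16y + 2y^2.
AVC hits its minimum where MC = AVC, at y = 4, giving min AVC = 45 - 16·4 + 2·4^2 = $13.
Because $243 ≥ $13, revenue can cover variable cost; the firm operates.
Solving P = MC: -198 - 32y + 6y^2 = 0 ⇒ y = -11/3 or 9. On the upward-sloping branch, y* = 9.
Check: AVC at y = 9 is $63 ≤ P, so revenue covers variable cost.
Profit = P·y − TC = 243·9 − 623 = $1564.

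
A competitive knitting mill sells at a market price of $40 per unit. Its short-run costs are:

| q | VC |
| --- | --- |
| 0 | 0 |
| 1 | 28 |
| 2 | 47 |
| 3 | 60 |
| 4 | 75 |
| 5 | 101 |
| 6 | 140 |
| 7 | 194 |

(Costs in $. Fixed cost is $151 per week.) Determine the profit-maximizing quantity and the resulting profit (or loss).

q = 6; profit = -$51

Profit at each row (π = 40q − TC): q=0: -151; q=1: -139; q=2: -118; q=3: -91; q=4: -66; q=5: -52; q=6: -51; q=7: -65.
Profit is maximized at q = 6. AVC there is 140/6 = $23.33 ≤ P, so producing beats shutting down (which would give -$151).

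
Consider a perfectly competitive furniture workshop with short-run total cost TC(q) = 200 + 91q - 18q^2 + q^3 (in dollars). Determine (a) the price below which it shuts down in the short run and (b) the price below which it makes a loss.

Shutdown price = $10; break-even price = $31

AVC = 91 - 18q + q^2; minimized at q = 9, giving min AVC = $10. That is the shutdown price.
ATC = 200/q + 91 - 18q + q^2. Setting dATC/dq = −200/q^2 − 18 + 2q = 0 gives q = 10 (since 2·10^3 − 18·10^2 = 200).
min ATC = 200/10 + 91 − 18·10 + 10^2 = $31. That is the break-even price.
For $10 ≤ P < $31 the firm produces at a loss; below $10 it shuts down.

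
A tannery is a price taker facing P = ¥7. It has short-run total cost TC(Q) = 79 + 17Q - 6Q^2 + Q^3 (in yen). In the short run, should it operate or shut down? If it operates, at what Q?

Variable cost is VC = 17Q - 6Q^2 + Q^3, so AVC = VC/Q = 17 - 6Q + Q^2 and MC = dTC/dQ = 17 - 12Q + 3Q^2.
AVC is minimized where dAVC/dQ = -6 + 2Q = 0, at Q = 3; min AVC = 17 - 6·3 + 3^2 = ¥8.
With P < min AVC (¥7 < ¥8), every unit sold adds to the loss.
Best response: produce nothing and absorb the ¥79 fixed cost.

Shut down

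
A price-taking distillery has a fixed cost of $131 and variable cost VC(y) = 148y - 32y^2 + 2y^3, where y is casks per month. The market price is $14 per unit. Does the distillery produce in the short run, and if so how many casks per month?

Shut down

Strip out fixed cost: VC = 148y - 32y^2 + 2y^3. Then AVC = 148 - 32y + 2y^2 and MC = 148 - 64y + 6y^2.
AVC hits its minimum where MC = AVC, at y = 8, giving min AVC = 148 - 32·8 + 2·8^2 = $20.
P = $14 lies below min AVC = $20; no output level covers variable cost.
Shutting down limits the loss to fixed cost, $131.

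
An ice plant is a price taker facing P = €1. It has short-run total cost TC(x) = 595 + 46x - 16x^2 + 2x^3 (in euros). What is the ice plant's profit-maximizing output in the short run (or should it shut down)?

Shut down

Strip out fixed cost: VC = 46x - 16x^2 + 2x^3. Then AVC = 46 - 16x + 2x^2 and MC = 46 - 32x + 6x^2.
AVC is minimized where dAVC/dx = -16 + 4x = 0, at x = 4; min AVC = 46 - 16·4 + 2·4^2 = €14.
P = €1 lies below min AVC = €14; no output level covers variable cost.
Shutting down limits the loss to fixed cost, €595.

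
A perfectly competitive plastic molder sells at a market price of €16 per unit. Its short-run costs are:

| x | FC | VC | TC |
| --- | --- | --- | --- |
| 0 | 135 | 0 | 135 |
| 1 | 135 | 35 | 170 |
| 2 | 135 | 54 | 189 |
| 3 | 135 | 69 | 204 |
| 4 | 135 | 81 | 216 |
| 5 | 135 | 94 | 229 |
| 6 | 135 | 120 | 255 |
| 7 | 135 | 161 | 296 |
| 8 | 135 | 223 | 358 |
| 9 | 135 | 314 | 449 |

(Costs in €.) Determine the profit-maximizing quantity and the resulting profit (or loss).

x = 0 (shut down); profit = -€135

Tabulate TR − TC: x=0: -135; x=1: -154; x=2: -157; x=3: -156; x=4: -152; x=5: -149; x=6: -159; x=7: -184; x=8: -230; x=9: -305.
Profit is highest at x = 0. Equivalently, the lowest AVC in the table is 94/5 ≈ €18.80 at x = 5, and P = €16 falls below it — price never covers variable cost, so the firm shuts down and loses only its fixed cost.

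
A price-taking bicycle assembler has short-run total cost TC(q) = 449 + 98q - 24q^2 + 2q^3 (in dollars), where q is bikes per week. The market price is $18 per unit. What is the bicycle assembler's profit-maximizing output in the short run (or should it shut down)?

Strip out fixed cost: VC = 98q - 24q^2 + 2q^3. Then AVC = 98 - 24q + 2q^2 and MC = 98 - 48q + 6q^2.
The AVC parabola has its vertex at q = 24/4 = 6, where AVC = 98 - 24·6 + 2·6^2 = $26.
P = $18 lies below min AVC = $26; no output level covers variable cost.
Best response: produce nothing and absorb the $449 fixed cost.

Shut down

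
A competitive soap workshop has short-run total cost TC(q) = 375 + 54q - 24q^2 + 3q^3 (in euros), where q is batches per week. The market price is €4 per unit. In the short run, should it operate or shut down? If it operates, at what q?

Shut down

From TC, MC = TC'(q) = 54 - 48q + 9q^2 and AVC = VC/q = 54 - 24q + 3q^2.
The AVC parabola has its vertex at q = 24/6 = 4, where AVC = 54 - 24·4 + 3·4^2 = €6.
With P < min AVC (€4 < €6), every unit sold adds to the loss.
The firm minimizes its loss by shutting down and losing only its fixed cost of €375.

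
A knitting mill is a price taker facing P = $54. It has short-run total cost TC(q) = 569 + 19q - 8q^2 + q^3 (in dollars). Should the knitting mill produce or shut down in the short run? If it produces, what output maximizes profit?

From TC, MC = TC'(q) = 19 - 16q + 3q^2 and AVC = VC/q = 19 - 8q + q^2.
AVC is minimized where dAVC/dq = -8 + 2q = 0, at q = 4; min AVC = 19 - 8·4 + 4^2 = $3.
Since P = $54 ≥ min AVC = $3, price covers variable cost and the firm should produce.
P = MC gives -35 - 16q + 3q^2 = 0, with roots -5/3 and 7. Take the larger (rising MC): q* = 7.
Check: AVC at q = 7 is $12 ≤ P, so revenue covers variable cost.
Profit = P·q − TC = 54·7 − 653 = -$275, a loss, but smaller than the $569 fixed cost the firm would lose by shutting down.

Produce at q = 7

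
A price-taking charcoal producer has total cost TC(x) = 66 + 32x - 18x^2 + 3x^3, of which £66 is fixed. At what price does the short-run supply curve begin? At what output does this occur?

£5 per unit, at x = 3

Short-run supply begins at min AVC. From VC = 32x - 18x^2 + 3x^3, AVC = 32 - 18x + 3x^2.
At the minimum of AVC, MC = AVC. MC = 32 - 36x + 9x^2; setting MC = AVC gives 6x^2 - 18x = 0, so x = 3. min AVC = 5.
So the shutdown price is £5.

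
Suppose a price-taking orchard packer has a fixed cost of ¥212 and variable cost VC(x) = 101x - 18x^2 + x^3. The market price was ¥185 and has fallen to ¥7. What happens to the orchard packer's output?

Output falls from 14 to 0 (the firm shuts down)

MC = 101 - 36x + 3x^2; the shutdown threshold is min AVC = ¥20 (at x = 9).
At P = ¥185 ≥ min AVC, set P = MC on the rising branch: x = 14.
At P = ¥7 < min AVC = ¥20, price no longer covers variable cost at any output, so the firm shuts down: x = 0.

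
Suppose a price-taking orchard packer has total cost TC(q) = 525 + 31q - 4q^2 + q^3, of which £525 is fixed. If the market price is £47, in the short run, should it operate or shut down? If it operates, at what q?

Strip out fixed cost: VC = 31q - 4q^2 + q^3. Then AVC = 31 - 4q + q^2 and MC = 31 - 8q + 3q^2.
The AVC parabola has its vertex at q = 4/2 = 2, where AVC = 31 - 4·2 + 2^2 = £27.
P = £47 exceeds min AVC = £27, so the firm stays open.
Set P = MC: 47 = 31 - 8q + 3q^2 → -16 - 8q + 3q^2 = 0. The roots are q = -4/3 and q = 4; the profit-maximizing output is on the rising part of MC, so q* = 4.
Check: AVC at q = 4 is £31 ≤ P, so revenue covers variable cost.
Profit = P·q − TC = 47·4 − 649 = -£461, a loss, but smaller than the £525 fixed cost the firm would lose by shutting down.

Produce at q = 4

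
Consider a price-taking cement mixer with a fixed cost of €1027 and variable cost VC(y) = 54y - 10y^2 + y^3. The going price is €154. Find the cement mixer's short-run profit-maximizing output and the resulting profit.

Profit = -€27 at y = 10

AVC = 54 - 10y + y^2; min AVC = €29 at y = 5. Since P = €154 ≥ min AVC, the firm produces.
MC = 54 - 20y + 3y^2. Setting P = MC and taking the root on the rising branch gives y* = 10.
TR = 154·10 = 1540. TC = 1027 + 540 = 1567. Profit = 1540 − 1567 = -€27.
Shutting down would mean losing the fixed cost of €1027, so operating at a loss of €27 is better by €1000.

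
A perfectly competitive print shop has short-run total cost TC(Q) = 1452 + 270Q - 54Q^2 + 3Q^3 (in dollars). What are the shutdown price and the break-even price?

Shutdown price = $27; break-even price = $171

Shutdown price = min AVC. AVC = 270 - 54Q + 3Q^2, with vertex at Q = 9 and minimum $27.
ATC = 1452/Q + 270 - 54Q + 3Q^2. Setting dATC/dQ = −1452/Q^2 − 54 + 6Q = 0 gives Q = 11 (since 6·11^3 − 54·11^2 = 1452).
min ATC = 1452/11 + 270 − 54·11 + 3·11^2 = $171. That is the break-even price.
Between these two prices the firm operates at a loss; above $171 it earns a profit.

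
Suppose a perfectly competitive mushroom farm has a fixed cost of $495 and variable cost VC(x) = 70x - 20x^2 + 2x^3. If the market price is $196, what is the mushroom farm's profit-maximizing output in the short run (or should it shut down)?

Produce at x = 9

Strip out fixed cost: VC = 70x - 20x^2 + 2x^3. Then AVC = 70 - 20x + 2x^2 and MC = 70 - 40x + 6x^2.
AVC hits its minimum where MC = AVC, at x = 5, giving min AVC = 70 - 20·5 + 2·5^2 = $20.
P = $196 exceeds min AVC = $20, so the firm stays open.
P = MC gives -126 - 40x + 6x^2 = 0, with roots -7/3 and 9. Take the larger (rising MC): x* = 9.
Check: AVC at x = 9 is $52 ≤ P, so revenue covers variable cost.
Profit = P·x − TC = 196·9 − 963 = $801.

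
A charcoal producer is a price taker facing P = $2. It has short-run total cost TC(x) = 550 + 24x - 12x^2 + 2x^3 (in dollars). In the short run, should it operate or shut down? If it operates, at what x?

Variable cost is VC = 24x - 12x^2 + 2x^3, so AVC = VC/x = 24 - 12x + 2x^2 and MC = dTC/dx = 24 - 24x + 6x^2.
The AVC parabola has its vertex at x = 12/4 = 3, where AVC = 24 - 12·3 + 2·3^2 = $6.
P = $2 lies below min AVC = $6; no output level covers variable cost.
The firm minimizes its loss by shutting down and losing only its fixed cost of $550.

Shut down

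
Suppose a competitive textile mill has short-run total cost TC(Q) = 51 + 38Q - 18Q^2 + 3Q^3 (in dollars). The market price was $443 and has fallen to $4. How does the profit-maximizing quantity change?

Output falls from 9 to 0 (the firm shuts down)

MC = 38 - 36Q + 9Q^2; the shutdown threshold is min AVC = $11 (at Q = 3).
At P = $443 ≥ min AVC, set P = MC on the rising branch: Q = 9.
At P = $4 < min AVC = $11, price no longer covers variable cost at any output, so the firm shuts down: Q = 0.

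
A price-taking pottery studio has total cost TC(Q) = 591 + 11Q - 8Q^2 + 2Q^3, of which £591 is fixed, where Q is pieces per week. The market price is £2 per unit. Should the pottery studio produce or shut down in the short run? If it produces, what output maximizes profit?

Shut down

Strip out fixed cost: VC = 11Q - 8Q^2 + 2Q^3. Then AVC = 11 - 8Q + 2Q^2 and MC = 11 - 16Q + 6Q^2.
The AVC parabola has its vertex at Q = 8/4 = 2, where AVC = 11 - 8·2 + 2·2^2 = £3.
Since P = £2 < min AVC = £3, price fails to cover variable cost at any output.
Shutting down limits the loss to fixed cost, £591.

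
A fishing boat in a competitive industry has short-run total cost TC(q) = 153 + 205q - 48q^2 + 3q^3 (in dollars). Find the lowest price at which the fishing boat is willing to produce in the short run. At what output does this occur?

$13 per unit, at q = 8

Short-run supply begins at min AVC. From VC = 205q - 48q^2 + 3q^3, AVC = 205 - 48q + 3q^2.
At the minimum of AVC, MC = AVC. MC = 205 - 96q + 9q^2; setting MC = AVC gives 6q^2 - 48q = 0, so q = 8. min AVC = 13.
For P < $13 the firm produces nothing.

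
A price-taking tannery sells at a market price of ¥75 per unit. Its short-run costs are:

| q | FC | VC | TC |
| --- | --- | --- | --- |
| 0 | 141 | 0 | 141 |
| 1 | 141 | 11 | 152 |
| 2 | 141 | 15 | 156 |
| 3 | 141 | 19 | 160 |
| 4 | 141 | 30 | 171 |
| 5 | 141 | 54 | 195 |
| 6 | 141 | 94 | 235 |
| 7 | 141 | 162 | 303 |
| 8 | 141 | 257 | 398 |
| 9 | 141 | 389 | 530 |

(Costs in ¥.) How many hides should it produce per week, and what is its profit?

q = 7; profit = ¥222

Tabulate TR − TC: q=0: -141; q=1: -77; q=2: -6; q=3: 65; q=4: 129; q=5: 180; q=6: 215; q=7: 222; q=8: 202; q=9: 145.
Profit is maximized at q = 7. AVC there is 162/7 = ¥23.14 ≤ P, so producing beats shutting down (which would give -¥141).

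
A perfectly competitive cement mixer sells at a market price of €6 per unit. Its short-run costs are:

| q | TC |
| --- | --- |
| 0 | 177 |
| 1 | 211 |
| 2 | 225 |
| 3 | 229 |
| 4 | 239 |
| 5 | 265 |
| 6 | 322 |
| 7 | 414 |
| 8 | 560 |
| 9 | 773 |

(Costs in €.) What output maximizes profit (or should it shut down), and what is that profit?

q = 0 (shut down); profit = -€177

Profit at each row (π = 6q − TC): q=0: -177; q=1: -205; q=2: -213; q=3: -211; q=4: -215; q=5: -235; q=6: -286; q=7: -372; q=8: -512; q=9: -719.
Profit is highest at q = 0. Equivalently, the lowest AVC in the table is 62/4 ≈ €15.50 at q = 4, and P = €6 falls below it — price never covers variable cost, so the firm shuts down and loses only its fixed cost.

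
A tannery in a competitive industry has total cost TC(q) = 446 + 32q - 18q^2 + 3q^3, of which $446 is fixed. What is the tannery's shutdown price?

$5 per unit

The firm shuts down when price falls below the minimum of average variable cost. AVC = VC/q = 32 - 18q + 3q^2.
dAVC/dq = -18 + 6q = 0 gives q = 3. min AVC = 32 - 18·3 + 3·3^2 = 5.
The firm shuts down for any P below $5.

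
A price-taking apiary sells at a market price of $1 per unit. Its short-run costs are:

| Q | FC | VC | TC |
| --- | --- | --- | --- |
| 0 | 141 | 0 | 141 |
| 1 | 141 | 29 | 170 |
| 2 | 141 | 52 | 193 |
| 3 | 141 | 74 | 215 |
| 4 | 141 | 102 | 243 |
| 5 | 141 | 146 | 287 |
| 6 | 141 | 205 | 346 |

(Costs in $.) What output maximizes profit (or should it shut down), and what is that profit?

Q = 0 (shut down); profit = -$141

Tabulate TR − TC: Q=0: -141; Q=1: -169; Q=2: -191; Q=3: -212; Q=4: -239; Q=5: -282; Q=6: -340.
Profit is highest at Q = 0. Equivalently, the lowest AVC in the table is 74/3 ≈ $24.67 at Q = 3, and P = $1 falls below it — price never covers variable cost, so the firm shuts down and loses only its fixed cost.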